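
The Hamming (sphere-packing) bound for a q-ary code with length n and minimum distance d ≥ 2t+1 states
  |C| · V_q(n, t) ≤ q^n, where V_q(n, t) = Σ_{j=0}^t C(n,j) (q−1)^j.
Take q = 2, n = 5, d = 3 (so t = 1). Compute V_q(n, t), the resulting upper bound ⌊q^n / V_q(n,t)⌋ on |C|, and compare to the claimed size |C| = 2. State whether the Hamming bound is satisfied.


V_q(n, t) = 6, q^n = 32, Hamming bound = 5, |C| = 2 ≤ bound (satisfied).

Step 1: Compute V_q(n, t) = Σ_{j=0}^1 C(n, j) (q−1)^j.
  j = 0: C(5,0)·(1)^0 = 1·1 = 1.
  j = 1: C(5,1)·(1)^1 = 5·1 = 5.
  V_q(n, t) = 1 + 5 = 6.
Step 2: q^n = 2^5 = 32.
Step 3: Hamming bound ⌊q^n / V_q(n,t)⌋ = ⌊32/6⌋ = 5.
Step 4: Compare |C| = 2 to 5: satisfied.
The claimed |C| lies below the Hamming bound.


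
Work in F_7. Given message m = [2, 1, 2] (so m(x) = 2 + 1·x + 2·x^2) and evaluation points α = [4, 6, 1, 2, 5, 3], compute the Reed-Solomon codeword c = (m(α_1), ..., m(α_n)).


c = [3, 3, 5, 5, 1, 2]

Message polynomial: m(x) = 2 + 1·x + 2·x^2 (mod 7).
For each evaluation point α_i, compute m(α_i) mod 7:
  α_1 = 4: Horner steps 2 → 2 → 3, so m(4) = 3.
  α_2 = 6: Horner steps 2 → 6 → 3, so m(6) = 3.
  α_3 = 1: Horner steps 2 → 3 → 5, so m(1) = 5.
  α_4 = 2: Horner steps 2 → 5 → 5, so m(2) = 5.
  α_5 = 5: Horner steps 2 → 4 → 1, so m(5) = 1.
  α_6 = 3: Horner steps 2 → 0 → 2, so m(3) = 2.
Codeword c = [3, 3, 5, 5, 1, 2] ∈ F_7^6.


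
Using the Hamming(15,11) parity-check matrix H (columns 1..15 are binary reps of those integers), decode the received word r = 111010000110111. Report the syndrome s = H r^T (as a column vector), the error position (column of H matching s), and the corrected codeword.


s = (1, 0, 0, 0)^T, error position = 8, corrected codeword c = 111010010110111

Compute s = H r^T mod 2 one row at a time:
  s_1 = 0 + 0 + 1 + 1 + 0 + 1 + 1 + 1 = 5 ≡ 1 (mod 2).
  s_2 = 0 + 1 + 0 + 0 + 0 + 1 + 1 + 1 = 4 ≡ 0 (mod 2).
  s_3 = 1 + 1 + 0 + 0 + 1 + 1 + 1 + 1 = 6 ≡ 0 (mod 2).
  s_4 = 1 + 1 + 1 + 0 + 0 + 1 + 1 + 1 = 6 ≡ 0 (mod 2).
s = (1, 0, 0, 0)^T — this equals column 8 of H (binary 1000), so error is at position 8.
Correct: flip bit 8 of r = 111010000110111 to get c = 111010010110111.


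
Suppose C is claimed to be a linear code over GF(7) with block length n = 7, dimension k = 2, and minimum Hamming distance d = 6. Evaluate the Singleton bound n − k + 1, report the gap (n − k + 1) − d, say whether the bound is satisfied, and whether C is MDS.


Singleton RHS = n − k + 1 = 6, slack = 0, bound satisfied, MDS.

Singleton bound: d ≤ n − k + 1.
Here n = 7, k = 2, so n − k + 1 = 6.
Given d = 6, check d ≤ 6: YES.
Slack = (n − k + 1) − d = 0.
The code is MDS (slack = 0).
Description: the claimed parameters are [7, 2, 6]_7; such a code would be MDS (meets Singleton bound).


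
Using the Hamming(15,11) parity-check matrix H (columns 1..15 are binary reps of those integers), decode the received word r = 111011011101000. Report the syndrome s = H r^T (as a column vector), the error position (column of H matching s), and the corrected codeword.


s = (0, 1, 0, 0)^T, error position = 4, corrected codeword c = 111111011101000

Compute s = H r^T mod 2 one row at a time:
  s_1 = 1 + 1 + 1 + 0 + 1 + 0 + 0 + 0 = 4 ≡ 0 (mod 2).
  s_2 = 0 + 1 + 1 + 0 + 1 + 0 + 0 + 0 = 3 ≡ 1 (mod 2).
  s_3 = 1 + 1 + 1 + 0 + 1 + 0 + 0 + 0 = 4 ≡ 0 (mod 2).
  s_4 = 1 + 1 + 1 + 0 + 1 + 0 + 0 + 0 = 4 ≡ 0 (mod 2).
s = (0, 1, 0, 0)^T — this equals column 4 of H (binary 0100), so error is at position 4.
Correct: flip bit 4 of r = 111011011101000 to get c = 111111011101000.


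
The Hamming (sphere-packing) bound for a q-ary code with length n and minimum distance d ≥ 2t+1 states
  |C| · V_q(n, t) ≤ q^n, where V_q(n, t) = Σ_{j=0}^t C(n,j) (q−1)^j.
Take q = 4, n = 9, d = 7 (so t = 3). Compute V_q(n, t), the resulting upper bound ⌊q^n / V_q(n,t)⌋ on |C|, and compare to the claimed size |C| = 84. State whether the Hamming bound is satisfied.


V_q(n, t) = 2620, q^n = 262144, Hamming bound = 100, |C| = 84 ≤ bound (satisfied).

Step 1: Compute V_q(n, t) = Σ_{j=0}^3 C(n, j) (q−1)^j.
  j = 0: C(9,0)·(3)^0 = 1·1 = 1.
  j = 1: C(9,1)·(3)^1 = 9·3 = 27.
  j = 2: C(9,2)·(3)^2 = 36·9 = 324.
  j = 3: C(9,3)·(3)^3 = 84·27 = 2268.
  V_q(n, t) = 1 + 27 + 324 + 2268 = 2620.
Step 2: q^n = 4^9 = 262144.
Step 3: Hamming bound ⌊q^n / V_q(n,t)⌋ = ⌊262144/2620⌋ = 100.
Step 4: Compare |C| = 84 to 100: satisfied.
The claimed |C| lies below the Hamming bound.


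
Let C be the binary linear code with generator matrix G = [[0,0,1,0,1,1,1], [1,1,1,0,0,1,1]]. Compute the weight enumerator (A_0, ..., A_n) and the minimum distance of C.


Weight distribution: A_0 = 1, A_3 = 1, A_4 = 1, A_5 = 1. Minimum distance d = 3.

Enumerate all 2^2 = 4 messages m ∈ F_2^2.
For each, compute codeword c = mG in F_2^7, then tally its weight.
  m = 00 → c = 0000000, weight = 0.
  m = 10 → c = 0010111, weight = 4.
  m = 01 → c = 1110011, weight = 5.
  m = 11 → c = 1100100, weight = 3.
Tally weights:
  weight 0: 1 codewords.
  weight 3: 1 codewords.
  weight 4: 1 codewords.
  weight 5: 1 codewords.
Minimum distance d = smallest w > 0 with A_w > 0 = 3.
Sanity: Σ A_w = 4 = 2^2 = 4 ✓.


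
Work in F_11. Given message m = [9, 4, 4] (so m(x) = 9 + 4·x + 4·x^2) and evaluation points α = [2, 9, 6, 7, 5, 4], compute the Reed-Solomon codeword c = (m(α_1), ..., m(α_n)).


c = [0, 6, 1, 2, 8, 1]

Message polynomial: m(x) = 9 + 4·x + 4·x^2 (mod 11).
For each evaluation point α_i, compute m(α_i) mod 11:
  α_1 = 2: Horner steps 4 → 1 → 0, so m(2) = 0.
  α_2 = 9: Horner steps 4 → 7 → 6, so m(9) = 6.
  α_3 = 6: Horner steps 4 → 6 → 1, so m(6) = 1.
  α_4 = 7: Horner steps 4 → 10 → 2, so m(7) = 2.
  α_5 = 5: Horner steps 4 → 2 → 8, so m(5) = 8.
  α_6 = 4: Horner steps 4 → 9 → 1, so m(4) = 1.
Codeword c = [0, 6, 1, 2, 8, 1] ∈ F_11^6.


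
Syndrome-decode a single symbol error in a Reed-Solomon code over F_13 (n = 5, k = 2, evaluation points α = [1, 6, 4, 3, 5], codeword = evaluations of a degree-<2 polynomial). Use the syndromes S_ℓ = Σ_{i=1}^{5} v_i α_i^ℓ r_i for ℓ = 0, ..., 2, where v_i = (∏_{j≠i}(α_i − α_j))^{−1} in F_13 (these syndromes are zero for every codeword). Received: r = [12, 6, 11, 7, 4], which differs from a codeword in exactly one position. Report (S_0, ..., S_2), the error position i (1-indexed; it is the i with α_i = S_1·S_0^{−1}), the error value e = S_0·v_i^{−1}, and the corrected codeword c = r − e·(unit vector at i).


S = (3, 2, 10), error at position 5, error magnitude e = 2, c = [12, 6, 11, 7, 2].

Step 1: column multipliers v_i = (∏_{j≠i}(α_i − α_j))^{−1} mod 13.
  i = 1 (α = 1): (1−6)(1−4)(1−3)(1−5) = (−5)·(−3)·(−2)·(−4) = 120 ≡ 3, so v_1 = 3^{−1} = 9 (mod 13).
  i = 2 (α = 6): (6−1)(6−4)(6−3)(6−5) = 5·2·3·1 = 30 ≡ 4, so v_2 = 4^{−1} = 10 (mod 13).
  i = 3 (α = 4): (4−1)(4−6)(4−3)(4−5) = 3·(−2)·1·(−1) = 6 ≡ 6, so v_3 = 6^{−1} = 11 (mod 13).
  i = 4 (α = 3): (3−1)(3−6)(3−4)(3−5) = 2·(−3)·(−1)·(−2) = −12 ≡ 1, so v_4 = 1^{−1} = 1 (mod 13).
  i = 5 (α = 5): (5−1)(5−6)(5−4)(5−3) = 4·(−1)·1·2 = −8 ≡ 5, so v_5 = 5^{−1} = 8 (mod 13).
  v = [9, 10, 11, 1, 8].
Step 2: syndromes of r = [12, 6, 11, 7, 4] (all sums mod 13).
  S_0 = Σ v_i r_i = 9·12 + 10·6 + 11·11 + 1·7 + 8·4 = 328 ≡ 3.
  S_1 = Σ v_i α_i r_i = 9·1·12 + 10·6·6 + 11·4·11 + 1·3·7 + 8·5·4 = 1133 ≡ 2.
  α_i^2 mod 13 = [1, 10, 3, 9, 12].
  S_2 = Σ v_i α_i^2 r_i = 9·1·12 + 10·10·6 + 11·3·11 + 1·9·7 + 8·12·4 = 1518 ≡ 10.
  S = (3, 2, 10) ≠ 0, so r is not a codeword (an error is present).
Step 3: locate the error. For a single error e at position i, S_ℓ = v_i·e·α_i^ℓ, so α_err = S_1/S_0.
  S_0^{−1} = 3^{−1} = 9 (mod 13), so α_err = 2·9 = 18 ≡ 5 = α_5. Error position i = 5.
  Consistency check: S_2/S_1 = 10·7 = 70 ≡ 5 = α_err ✓ (single-error assumption holds).
Step 4: error magnitude e = S_0/v_5 = S_0·∏_{j≠5}(α_5 − α_j) = 3·5 = 15 ≡ 2 (mod 13).
Step 5: correct position 5: c_5 = r_5 − e = 4 − 2 ≡ 2 (mod 13). Hence c = [12, 6, 11, 7, 2].
  Check: interpolating c through the α_i gives m(x) = 8 + 4·x (degree < 2) with m(α_i) = c_i for every i, so c is indeed a codeword.


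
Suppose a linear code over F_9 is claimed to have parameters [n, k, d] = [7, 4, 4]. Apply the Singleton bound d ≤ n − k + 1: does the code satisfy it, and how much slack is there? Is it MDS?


Singleton RHS = n − k + 1 = 4, slack = 0, bound satisfied, MDS.

Singleton bound: d ≤ n − k + 1.
Here n = 7, k = 4, so n − k + 1 = 4.
Given d = 4, check d ≤ 4: YES.
Slack = (n − k + 1) − d = 0.
The code is MDS (slack = 0).
Description: the claimed parameters are [7, 4, 4]_9; such a code would be MDS (meets Singleton bound).


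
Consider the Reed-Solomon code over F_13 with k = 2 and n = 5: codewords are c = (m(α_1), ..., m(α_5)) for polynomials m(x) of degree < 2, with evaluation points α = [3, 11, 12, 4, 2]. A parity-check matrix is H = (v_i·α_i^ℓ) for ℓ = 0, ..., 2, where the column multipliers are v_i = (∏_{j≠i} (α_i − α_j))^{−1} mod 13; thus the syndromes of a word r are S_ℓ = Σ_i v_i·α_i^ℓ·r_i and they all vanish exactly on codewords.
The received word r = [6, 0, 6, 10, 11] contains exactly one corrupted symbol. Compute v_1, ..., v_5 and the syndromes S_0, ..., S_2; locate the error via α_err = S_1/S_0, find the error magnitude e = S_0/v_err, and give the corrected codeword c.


S = (9, 1, 3), error at position 1, error magnitude e = 2, c = [4, 0, 6, 10, 11].

Step 1: column multipliers v_i = (∏_{j≠i}(α_i − α_j))^{−1} mod 13.
  i = 1 (α = 3): (3−11)(3−12)(3−4)(3−2) = (−8)·(−9)·(−1)·1 = −72 ≡ 6, so v_1 = 6^{−1} = 11 (mod 13).
  i = 2 (α = 11): (11−3)(11−12)(11−4)(11−2) = 8·(−1)·7·9 = −504 ≡ 3, so v_2 = 3^{−1} = 9 (mod 13).
  i = 3 (α = 12): (12−3)(12−11)(12−4)(12−2) = 9·1·8·10 = 720 ≡ 5, so v_3 = 5^{−1} = 8 (mod 13).
  i = 4 (α = 4): (4−3)(4−11)(4−12)(4−2) = 1·(−7)·(−8)·2 = 112 ≡ 8, so v_4 = 8^{−1} = 5 (mod 13).
  i = 5 (α = 2): (2−3)(2−11)(2−12)(2−4) = (−1)·(−9)·(−10)·(−2) = 180 ≡ 11, so v_5 = 11^{−1} = 6 (mod 13).
  v = [11, 9, 8, 5, 6].
Step 2: syndromes of r = [6, 0, 6, 10, 11] (all sums mod 13).
  S_0 = Σ v_i r_i = 11·6 + 9·0 + 8·6 + 5·10 + 6·11 = 230 ≡ 9.
  S_1 = Σ v_i α_i r_i = 11·3·6 + 9·11·0 + 8·12·6 + 5·4·10 + 6·2·11 = 1106 ≡ 1.
  α_i^2 mod 13 = [9, 4, 1, 3, 4].
  S_2 = Σ v_i α_i^2 r_i = 11·9·6 + 9·4·0 + 8·1·6 + 5·3·10 + 6·4·11 = 1056 ≡ 3.
  S = (9, 1, 3) ≠ 0, so r is not a codeword (an error is present).
Step 3: locate the error. For a single error e at position i, S_ℓ = v_i·e·α_i^ℓ, so α_err = S_1/S_0.
  S_0^{−1} = 9^{−1} = 3 (mod 13), so α_err = 1·3 = 3 ≡ 3 = α_1. Error position i = 1.
  Consistency check: S_2/S_1 = 3·1 = 3 ≡ 3 = α_err ✓ (single-error assumption holds).
Step 4: error magnitude e = S_0/v_1 = S_0·∏_{j≠1}(α_1 − α_j) = 9·6 = 54 ≡ 2 (mod 13).
Step 5: correct position 1: c_1 = r_1 − e = 6 − 2 ≡ 4 (mod 13). Hence c = [4, 0, 6, 10, 11].
  Check: interpolating c through the α_i gives m(x) = 12 + 6·x (degree < 2) with m(α_i) = c_i for every i, so c is indeed a codeword.


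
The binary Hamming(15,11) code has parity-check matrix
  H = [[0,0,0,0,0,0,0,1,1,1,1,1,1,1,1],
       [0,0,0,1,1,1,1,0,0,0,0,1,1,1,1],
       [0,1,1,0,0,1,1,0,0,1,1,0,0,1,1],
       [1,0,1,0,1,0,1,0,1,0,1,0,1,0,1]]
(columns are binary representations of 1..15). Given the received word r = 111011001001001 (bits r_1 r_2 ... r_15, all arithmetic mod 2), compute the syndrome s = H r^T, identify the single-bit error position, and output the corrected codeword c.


s = (1, 0, 0, 1)^T, error position = 9, corrected codeword c = 111011000001001

Compute s = H r^T mod 2 one row at a time:
  s_1 = 0 + 1 + 0 + 0 + 1 + 0 + 0 + 1 = 3 ≡ 1 (mod 2).
  s_2 = 0 + 1 + 1 + 0 + 1 + 0 + 0 + 1 = 4 ≡ 0 (mod 2).
  s_3 = 1 + 1 + 1 + 0 + 0 + 0 + 0 + 1 = 4 ≡ 0 (mod 2).
  s_4 = 1 + 1 + 1 + 0 + 1 + 0 + 0 + 1 = 5 ≡ 1 (mod 2).
s = (1, 0, 0, 1)^T — this equals column 9 of H (binary 1001), so error is at position 9.
Correct: flip bit 9 of r = 111011001001001 to get c = 111011000001001.


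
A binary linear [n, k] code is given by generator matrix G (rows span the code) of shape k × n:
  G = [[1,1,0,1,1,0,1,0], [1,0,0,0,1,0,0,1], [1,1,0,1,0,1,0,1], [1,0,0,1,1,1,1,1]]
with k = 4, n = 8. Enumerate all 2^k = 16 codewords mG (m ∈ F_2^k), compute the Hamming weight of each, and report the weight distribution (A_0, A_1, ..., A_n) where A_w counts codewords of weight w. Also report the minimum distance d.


Weight distribution: A_0 = 1, A_2 = 1, A_3 = 6, A_4 = 5, A_5 = 2, A_6 = 1. Minimum distance d = 2.

Enumerate all 2^4 = 16 messages m ∈ F_2^4.
For each, compute codeword c = mG in F_2^8, then tally its weight.
  m = 0000 → c = 00000000, weight = 0.
  m = 1000 → c = 11011010, weight = 5.
  m = 0100 → c = 10001001, weight = 3.
  m = 1100 → c = 01010011, weight = 4.
  m = 0010 → c = 11010101, weight = 5.
  m = 1010 → c = 00001111, weight = 4.
  m = 0110 → c = 01011100, weight = 4.
  m = 1110 → c = 10000110, weight = 3.
  m = 0001 → c = 10011111, weight = 6.
  m = 1001 → c = 01000101, weight = 3.
  m = 0101 → c = 00010110, weight = 3.
  m = 1101 → c = 11001100, weight = 4.
  m = 0011 → c = 01001010, weight = 3.
  m = 1011 → c = 10010000, weight = 2.
  m = 0111 → c = 11000011, weight = 4.
  m = 1111 → c = 00011001, weight = 3.
Tally weights:
  weight 0: 1 codewords.
  weight 2: 1 codewords.
  weight 3: 6 codewords.
  weight 4: 5 codewords.
  weight 5: 2 codewords.
  weight 6: 1 codewords.
Minimum distance d = smallest w > 0 with A_w > 0 = 2.
Sanity: Σ A_w = 16 = 2^4 = 16 ✓.


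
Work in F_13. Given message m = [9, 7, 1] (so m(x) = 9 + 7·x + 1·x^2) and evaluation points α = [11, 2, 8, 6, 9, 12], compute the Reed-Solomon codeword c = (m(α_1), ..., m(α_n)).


c = [12, 1, 12, 9, 10, 3]

Message polynomial: m(x) = 9 + 7·x + 1·x^2 (mod 13).
For each evaluation point α_i, compute m(α_i) mod 13:
  α_1 = 11: Horner steps 1 → 5 → 12, so m(11) = 12.
  α_2 = 2: Horner steps 1 → 9 → 1, so m(2) = 1.
  α_3 = 8: Horner steps 1 → 2 → 12, so m(8) = 12.
  α_4 = 6: Horner steps 1 → 0 → 9, so m(6) = 9.
  α_5 = 9: Horner steps 1 → 3 → 10, so m(9) = 10.
  α_6 = 12: Horner steps 1 → 6 → 3, so m(12) = 3.
Codeword c = [12, 1, 12, 9, 10, 3] ∈ F_13^6.


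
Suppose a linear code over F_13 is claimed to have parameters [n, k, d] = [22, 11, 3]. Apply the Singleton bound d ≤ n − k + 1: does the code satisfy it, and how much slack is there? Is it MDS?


Singleton RHS = n − k + 1 = 12, slack = 9, bound satisfied, not MDS.

Singleton bound: d ≤ n − k + 1.
Here n = 22, k = 11, so n − k + 1 = 12.
Given d = 3, check d ≤ 12: YES.
Slack = (n − k + 1) − d = 9.
The code is NOT MDS (slack = 9 > 0).
Description: the claimed parameters are [22, 11, 3]_13; such a code would be non-MDS.


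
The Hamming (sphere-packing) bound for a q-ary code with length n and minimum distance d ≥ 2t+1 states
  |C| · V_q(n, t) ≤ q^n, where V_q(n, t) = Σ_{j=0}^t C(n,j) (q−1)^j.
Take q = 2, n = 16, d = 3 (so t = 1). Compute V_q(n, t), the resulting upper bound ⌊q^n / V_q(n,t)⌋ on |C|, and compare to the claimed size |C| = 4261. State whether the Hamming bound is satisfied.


V_q(n, t) = 17, q^n = 65536, Hamming bound = 3855, |C| = 4261 > bound (violated).

Step 1: Compute V_q(n, t) = Σ_{j=0}^1 C(n, j) (q−1)^j.
  j = 0: C(16,0)·(1)^0 = 1·1 = 1.
  j = 1: C(16,1)·(1)^1 = 16·1 = 16.
  V_q(n, t) = 1 + 16 = 17.
Step 2: q^n = 2^16 = 65536.
Step 3: Hamming bound ⌊q^n / V_q(n,t)⌋ = ⌊65536/17⌋ = 3855.
Step 4: Compare |C| = 4261 to 3855: violated.
The claimed |C| lies above the Hamming bound, so no 2-ary code of length 16 with d ≥ 3 can have 4261 codewords.


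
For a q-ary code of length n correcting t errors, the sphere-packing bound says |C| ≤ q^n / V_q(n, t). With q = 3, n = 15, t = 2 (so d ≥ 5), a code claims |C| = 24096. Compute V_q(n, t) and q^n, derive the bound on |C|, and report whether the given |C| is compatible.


V_q(n, t) = 451, q^n = 14348907, Hamming bound = 31815, |C| = 24096 ≤ bound (satisfied).

Step 1: Compute V_q(n, t) = Σ_{j=0}^2 C(n, j) (q−1)^j.
  j = 0: C(15,0)·(2)^0 = 1·1 = 1.
  j = 1: C(15,1)·(2)^1 = 15·2 = 30.
  j = 2: C(15,2)·(2)^2 = 105·4 = 420.
  V_q(n, t) = 1 + 30 + 420 = 451.
Step 2: q^n = 3^15 = 14348907.
Step 3: Hamming bound ⌊q^n / V_q(n,t)⌋ = ⌊14348907/451⌋ = 31815.
Step 4: Compare |C| = 24096 to 31815: satisfied.
The claimed |C| lies below the Hamming bound.


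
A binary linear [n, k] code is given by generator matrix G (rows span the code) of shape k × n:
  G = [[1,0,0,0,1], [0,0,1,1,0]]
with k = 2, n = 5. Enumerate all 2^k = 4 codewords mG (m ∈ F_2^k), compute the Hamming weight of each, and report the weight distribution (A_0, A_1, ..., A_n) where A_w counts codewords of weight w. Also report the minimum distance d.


Weight distribution: A_0 = 1, A_2 = 2, A_4 = 1. Minimum distance d = 2.

Enumerate all 2^2 = 4 messages m ∈ F_2^2.
For each, compute codeword c = mG in F_2^5, then tally its weight.
  m = 00 → c = 00000, weight = 0.
  m = 10 → c = 10001, weight = 2.
  m = 01 → c = 00110, weight = 2.
  m = 11 → c = 10111, weight = 4.
Tally weights:
  weight 0: 1 codewords.
  weight 2: 2 codewords.
  weight 4: 1 codewords.
Minimum distance d = smallest w > 0 with A_w > 0 = 2.
Sanity: Σ A_w = 4 = 2^2 = 4 ✓.


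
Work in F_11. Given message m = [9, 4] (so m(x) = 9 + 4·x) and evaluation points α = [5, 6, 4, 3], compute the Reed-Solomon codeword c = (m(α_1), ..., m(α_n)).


c = [7, 0, 3, 10]

Message polynomial: m(x) = 9 + 4·x (mod 11).
For each evaluation point α_i, compute m(α_i) mod 11:
  α_1 = 5: Horner steps 4 → 7, so m(5) = 7.
  α_2 = 6: Horner steps 4 → 0, so m(6) = 0.
  α_3 = 4: Horner steps 4 → 3, so m(4) = 3.
  α_4 = 3: Horner steps 4 → 10, so m(3) = 10.
Codeword c = [7, 0, 3, 10] ∈ F_11^4.


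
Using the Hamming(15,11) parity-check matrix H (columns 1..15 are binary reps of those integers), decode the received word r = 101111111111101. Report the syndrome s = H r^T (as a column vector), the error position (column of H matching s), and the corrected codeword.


s = (1, 1, 0, 0)^T, error position = 12, corrected codeword c = 101111111110101

Compute s = H r^T mod 2 one row at a time:
  s_1 = 1 + 1 + 1 + 1 + 1 + 1 + 0 + 1 = 7 ≡ 1 (mod 2).
  s_2 = 1 + 1 + 1 + 1 + 1 + 1 + 0 + 1 = 7 ≡ 1 (mod 2).
  s_3 = 0 + 1 + 1 + 1 + 1 + 1 + 0 + 1 = 6 ≡ 0 (mod 2).
  s_4 = 1 + 1 + 1 + 1 + 1 + 1 + 1 + 1 = 8 ≡ 0 (mod 2).
s = (1, 1, 0, 0)^T — this equals column 12 of H (binary 1100), so error is at position 12.
Correct: flip bit 12 of r = 101111111111101 to get c = 101111111110101.


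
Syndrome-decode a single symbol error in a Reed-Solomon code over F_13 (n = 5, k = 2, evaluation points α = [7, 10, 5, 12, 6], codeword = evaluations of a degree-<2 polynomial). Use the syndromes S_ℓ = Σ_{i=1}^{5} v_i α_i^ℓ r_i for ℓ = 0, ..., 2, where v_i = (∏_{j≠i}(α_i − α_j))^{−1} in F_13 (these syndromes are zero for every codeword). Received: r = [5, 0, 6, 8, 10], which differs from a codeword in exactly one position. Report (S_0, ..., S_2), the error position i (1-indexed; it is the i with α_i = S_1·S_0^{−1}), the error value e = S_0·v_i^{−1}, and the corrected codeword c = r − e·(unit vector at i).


S = (1, 7, 10), error at position 1, error magnitude e = 4, c = [1, 0, 6, 8, 10].

Step 1: column multipliers v_i = (∏_{j≠i}(α_i − α_j))^{−1} mod 13.
  i = 1 (α = 7): (7−10)(7−5)(7−12)(7−6) = (−3)·2·(−5)·1 = 30 ≡ 4, so v_1 = 4^{−1} = 10 (mod 13).
  i = 2 (α = 10): (10−7)(10−5)(10−12)(10−6) = 3·5·(−2)·4 = −120 ≡ 10, so v_2 = 10^{−1} = 4 (mod 13).
  i = 3 (α = 5): (5−7)(5−10)(5−12)(5−6) = (−2)·(−5)·(−7)·(−1) = 70 ≡ 5, so v_3 = 5^{−1} = 8 (mod 13).
  i = 4 (α = 12): (12−7)(12−10)(12−5)(12−6) = 5·2·7·6 = 420 ≡ 4, so v_4 = 4^{−1} = 10 (mod 13).
  i = 5 (α = 6): (6−7)(6−10)(6−5)(6−12) = (−1)·(−4)·1·(−6) = −24 ≡ 2, so v_5 = 2^{−1} = 7 (mod 13).
  v = [10, 4, 8, 10, 7].
Step 2: syndromes of r = [5, 0, 6, 8, 10] (all sums mod 13).
  S_0 = Σ v_i r_i = 10·5 + 4·0 + 8·6 + 10·8 + 7·10 = 248 ≡ 1.
  S_1 = Σ v_i α_i r_i = 10·7·5 + 4·10·0 + 8·5·6 + 10·12·8 + 7·6·10 = 1970 ≡ 7.
  α_i^2 mod 13 = [10, 9, 12, 1, 10].
  S_2 = Σ v_i α_i^2 r_i = 10·10·5 + 4·9·0 + 8·12·6 + 10·1·8 + 7·10·10 = 1856 ≡ 10.
  S = (1, 7, 10) ≠ 0, so r is not a codeword (an error is present).
Step 3: locate the error. For a single error e at position i, S_ℓ = v_i·e·α_i^ℓ, so α_err = S_1/S_0.
  S_0^{−1} = 1^{−1} = 1 (mod 13), so α_err = 7·1 = 7 ≡ 7 = α_1. Error position i = 1.
  Consistency check: S_2/S_1 = 10·2 = 20 ≡ 7 = α_err ✓ (single-error assumption holds).
Step 4: error magnitude e = S_0/v_1 = S_0·∏_{j≠1}(α_1 − α_j) = 1·4 = 4 ≡ 4 (mod 13).
Step 5: correct position 1: c_1 = r_1 − e = 5 − 4 ≡ 1 (mod 13). Hence c = [1, 0, 6, 8, 10].
  Check: interpolating c through the α_i gives m(x) = 12 + 4·x (degree < 2) with m(α_i) = c_i for every i, so c is indeed a codeword.


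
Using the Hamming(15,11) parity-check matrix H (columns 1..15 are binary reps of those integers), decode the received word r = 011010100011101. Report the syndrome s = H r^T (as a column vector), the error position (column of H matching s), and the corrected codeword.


s = (0, 1, 1, 0)^T, error position = 6, corrected codeword c = 011011100011101

Compute s = H r^T mod 2 one row at a time:
  s_1 = 0 + 0 + 0 + 1 + 1 + 1 + 0 + 1 = 4 ≡ 0 (mod 2).
  s_2 = 0 + 1 + 0 + 1 + 1 + 1 + 0 + 1 = 5 ≡ 1 (mod 2).
  s_3 = 1 + 1 + 0 + 1 + 0 + 1 + 0 + 1 = 5 ≡ 1 (mod 2).
  s_4 = 0 + 1 + 1 + 1 + 0 + 1 + 1 + 1 = 6 ≡ 0 (mod 2).
s = (0, 1, 1, 0)^T — this equals column 6 of H (binary 0110), so error is at position 6.
Correct: flip bit 6 of r = 011010100011101 to get c = 011011100011101.


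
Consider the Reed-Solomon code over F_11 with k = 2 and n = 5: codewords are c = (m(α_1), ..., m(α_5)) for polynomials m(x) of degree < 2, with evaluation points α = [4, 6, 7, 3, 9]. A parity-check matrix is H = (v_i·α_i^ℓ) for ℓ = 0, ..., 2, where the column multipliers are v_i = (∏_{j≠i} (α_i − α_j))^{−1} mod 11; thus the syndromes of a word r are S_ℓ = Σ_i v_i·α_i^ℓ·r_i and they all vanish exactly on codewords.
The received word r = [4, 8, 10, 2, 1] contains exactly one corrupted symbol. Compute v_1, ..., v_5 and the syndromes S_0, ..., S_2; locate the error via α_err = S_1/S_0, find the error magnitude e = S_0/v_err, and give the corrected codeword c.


S = (5, 1, 9), error at position 5, error magnitude e = 9, c = [4, 8, 10, 2, 3].

Step 1: column multipliers v_i = (∏_{j≠i}(α_i − α_j))^{−1} mod 11.
  i = 1 (α = 4): (4−6)(4−7)(4−3)(4−9) = (−2)·(−3)·1·(−5) = −30 ≡ 3, so v_1 = 3^{−1} = 4 (mod 11).
  i = 2 (α = 6): (6−4)(6−7)(6−3)(6−9) = 2·(−1)·3·(−3) = 18 ≡ 7, so v_2 = 7^{−1} = 8 (mod 11).
  i = 3 (α = 7): (7−4)(7−6)(7−3)(7−9) = 3·1·4·(−2) = −24 ≡ 9, so v_3 = 9^{−1} = 5 (mod 11).
  i = 4 (α = 3): (3−4)(3−6)(3−7)(3−9) = (−1)·(−3)·(−4)·(−6) = 72 ≡ 6, so v_4 = 6^{−1} = 2 (mod 11).
  i = 5 (α = 9): (9−4)(9−6)(9−7)(9−3) = 5·3·2·6 = 180 ≡ 4, so v_5 = 4^{−1} = 3 (mod 11).
  v = [4, 8, 5, 2, 3].
Step 2: syndromes of r = [4, 8, 10, 2, 1] (all sums mod 11).
  S_0 = Σ v_i r_i = 4·4 + 8·8 + 5·10 + 2·2 + 3·1 = 137 ≡ 5.
  S_1 = Σ v_i α_i r_i = 4·4·4 + 8·6·8 + 5·7·10 + 2·3·2 + 3·9·1 = 837 ≡ 1.
  α_i^2 mod 11 = [5, 3, 5, 9, 4].
  S_2 = Σ v_i α_i^2 r_i = 4·5·4 + 8·3·8 + 5·5·10 + 2·9·2 + 3·4·1 = 570 ≡ 9.
  S = (5, 1, 9) ≠ 0, so r is not a codeword (an error is present).
Step 3: locate the error. For a single error e at position i, S_ℓ = v_i·e·α_i^ℓ, so α_err = S_1/S_0.
  S_0^{−1} = 5^{−1} = 9 (mod 11), so α_err = 1·9 = 9 ≡ 9 = α_5. Error position i = 5.
  Consistency check: S_2/S_1 = 9·1 = 9 ≡ 9 = α_err ✓ (single-error assumption holds).
Step 4: error magnitude e = S_0/v_5 = S_0·∏_{j≠5}(α_5 − α_j) = 5·4 = 20 ≡ 9 (mod 11).
Step 5: correct position 5: c_5 = r_5 − e = 1 − 9 ≡ 3 (mod 11). Hence c = [4, 8, 10, 2, 3].
  Check: interpolating c through the α_i gives m(x) = 7 + 2·x (degree < 2) with m(α_i) = c_i for every i, so c is indeed a codeword.


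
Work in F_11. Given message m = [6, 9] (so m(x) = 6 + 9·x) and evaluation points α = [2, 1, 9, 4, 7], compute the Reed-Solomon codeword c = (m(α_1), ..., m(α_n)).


c = [2, 4, 10, 9, 3]

Message polynomial: m(x) = 6 + 9·x (mod 11).
For each evaluation point α_i, compute m(α_i) mod 11:
  α_1 = 2: Horner steps 9 → 2, so m(2) = 2.
  α_2 = 1: Horner steps 9 → 4, so m(1) = 4.
  α_3 = 9: Horner steps 9 → 10, so m(9) = 10.
  α_4 = 4: Horner steps 9 → 9, so m(4) = 9.
  α_5 = 7: Horner steps 9 → 3, so m(7) = 3.
Codeword c = [2, 4, 10, 9, 3] ∈ F_11^5.


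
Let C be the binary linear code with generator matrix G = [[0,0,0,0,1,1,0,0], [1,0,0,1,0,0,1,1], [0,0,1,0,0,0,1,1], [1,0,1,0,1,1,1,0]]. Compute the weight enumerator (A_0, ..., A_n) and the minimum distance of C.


Weight distribution: A_0 = 1, A_2 = 3, A_3 = 4, A_4 = 3, A_5 = 4, A_6 = 1. Minimum distance d = 2.

Enumerate all 2^4 = 16 messages m ∈ F_2^4.
For each, compute codeword c = mG in F_2^8, then tally its weight.
  m = 0000 → c = 00000000, weight = 0.
  m = 1000 → c = 00001100, weight = 2.
  m = 0100 → c = 10010011, weight = 4.
  m = 1100 → c = 10011111, weight = 6.
  m = 0010 → c = 00100011, weight = 3.
  m = 1010 → c = 00101111, weight = 5.
  m = 0110 → c = 10110000, weight = 3.
  m = 1110 → c = 10111100, weight = 5.
  m = 0001 → c = 10101110, weight = 5.
  m = 1001 → c = 10100010, weight = 3.
  m = 0101 → c = 00111101, weight = 5.
  m = 1101 → c = 00110001, weight = 3.
  m = 0011 → c = 10001101, weight = 4.
  m = 1011 → c = 10000001, weight = 2.
  m = 0111 → c = 00011110, weight = 4.
  m = 1111 → c = 00010010, weight = 2.
Tally weights:
  weight 0: 1 codewords.
  weight 2: 3 codewords.
  weight 3: 4 codewords.
  weight 4: 3 codewords.
  weight 5: 4 codewords.
  weight 6: 1 codewords.
Minimum distance d = smallest w > 0 with A_w > 0 = 2.
Sanity: Σ A_w = 16 = 2^4 = 16 ✓.


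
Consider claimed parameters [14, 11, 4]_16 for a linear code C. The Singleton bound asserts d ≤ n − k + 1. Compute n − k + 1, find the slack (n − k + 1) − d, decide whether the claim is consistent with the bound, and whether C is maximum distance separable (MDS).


Singleton RHS = n − k + 1 = 4, slack = 0, bound satisfied, MDS.

Singleton bound: d ≤ n − k + 1.
Here n = 14, k = 11, so n − k + 1 = 4.
Given d = 4, check d ≤ 4: YES.
Slack = (n − k + 1) − d = 0.
The code is MDS (slack = 0).
Description: the claimed parameters are [14, 11, 4]_16; such a code would be MDS (meets Singleton bound).


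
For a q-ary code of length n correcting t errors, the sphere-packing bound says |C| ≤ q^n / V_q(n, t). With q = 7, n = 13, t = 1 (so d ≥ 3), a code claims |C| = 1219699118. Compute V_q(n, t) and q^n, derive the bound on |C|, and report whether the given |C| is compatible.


V_q(n, t) = 79, q^n = 96889010407, Hamming bound = 1226443169, |C| = 1219699118 ≤ bound (satisfied).

Step 1: Compute V_q(n, t) = Σ_{j=0}^1 C(n, j) (q−1)^j.
  j = 0: C(13,0)·(6)^0 = 1·1 = 1.
  j = 1: C(13,1)·(6)^1 = 13·6 = 78.
  V_q(n, t) = 1 + 78 = 79.
Step 2: q^n = 7^13 = 96889010407.
Step 3: Hamming bound ⌊q^n / V_q(n,t)⌋ = ⌊96889010407/79⌋ = 1226443169.
Step 4: Compare |C| = 1219699118 to 1226443169: satisfied.
The claimed |C| lies below the Hamming bound.


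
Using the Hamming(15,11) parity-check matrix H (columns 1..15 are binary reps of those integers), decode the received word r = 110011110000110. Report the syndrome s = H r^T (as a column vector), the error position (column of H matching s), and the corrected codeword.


s = (1, 1, 0, 0)^T, error position = 12, corrected codeword c = 110011110001110

Compute s = H r^T mod 2 one row at a time:
  s_1 = 1 + 0 + 0 + 0 + 0 + 1 + 1 + 0 = 3 ≡ 1 (mod 2).
  s_2 = 0 + 1 + 1 + 1 + 0 + 1 + 1 + 0 = 5 ≡ 1 (mod 2).
  s_3 = 1 + 0 + 1 + 1 + 0 + 0 + 1 + 0 = 4 ≡ 0 (mod 2).
  s_4 = 1 + 0 + 1 + 1 + 0 + 0 + 1 + 0 = 4 ≡ 0 (mod 2).
s = (1, 1, 0, 0)^T — this equals column 12 of H (binary 1100), so error is at position 12.
Correct: flip bit 12 of r = 110011110000110 to get c = 110011110001110.


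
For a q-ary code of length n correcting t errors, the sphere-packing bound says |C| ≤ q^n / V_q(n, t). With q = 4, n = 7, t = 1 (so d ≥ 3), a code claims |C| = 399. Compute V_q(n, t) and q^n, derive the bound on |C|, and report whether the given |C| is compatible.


V_q(n, t) = 22, q^n = 16384, Hamming bound = 744, |C| = 399 ≤ bound (satisfied).

Step 1: Compute V_q(n, t) = Σ_{j=0}^1 C(n, j) (q−1)^j.
  j = 0: C(7,0)·(3)^0 = 1·1 = 1.
  j = 1: C(7,1)·(3)^1 = 7·3 = 21.
  V_q(n, t) = 1 + 21 = 22.
Step 2: q^n = 4^7 = 16384.
Step 3: Hamming bound ⌊q^n / V_q(n,t)⌋ = ⌊16384/22⌋ = 744.
Step 4: Compare |C| = 399 to 744: satisfied.
The claimed |C| lies below the Hamming bound.


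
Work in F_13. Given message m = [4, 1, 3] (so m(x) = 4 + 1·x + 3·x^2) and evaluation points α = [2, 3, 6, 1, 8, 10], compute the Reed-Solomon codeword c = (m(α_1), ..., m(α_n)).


c = [5, 8, 1, 8, 9, 2]

Message polynomial: m(x) = 4 + 1·x + 3·x^2 (mod 13).
For each evaluation point α_i, compute m(α_i) mod 13:
  α_1 = 2: Horner steps 3 → 7 → 5, so m(2) = 5.
  α_2 = 3: Horner steps 3 → 10 → 8, so m(3) = 8.
  α_3 = 6: Horner steps 3 → 6 → 1, so m(6) = 1.
  α_4 = 1: Horner steps 3 → 4 → 8, so m(1) = 8.
  α_5 = 8: Horner steps 3 → 12 → 9, so m(8) = 9.
  α_6 = 10: Horner steps 3 → 5 → 2, so m(10) = 2.
Codeword c = [5, 8, 1, 8, 9, 2] ∈ F_13^6.


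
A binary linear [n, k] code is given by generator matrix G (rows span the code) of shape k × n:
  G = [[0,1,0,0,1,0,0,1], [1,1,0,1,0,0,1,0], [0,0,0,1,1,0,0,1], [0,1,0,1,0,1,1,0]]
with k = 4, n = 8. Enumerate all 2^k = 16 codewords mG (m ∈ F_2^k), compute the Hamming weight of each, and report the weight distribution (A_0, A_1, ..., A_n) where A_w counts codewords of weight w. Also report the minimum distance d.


Weight distribution: A_0 = 1, A_2 = 4, A_3 = 2, A_4 = 3, A_5 = 6. Minimum distance d = 2.

Enumerate all 2^4 = 16 messages m ∈ F_2^4.
For each, compute codeword c = mG in F_2^8, then tally its weight.
  m = 0000 → c = 00000000, weight = 0.
  m = 1000 → c = 01001001, weight = 3.
  m = 0100 → c = 11010010, weight = 4.
  m = 1100 → c = 10011011, weight = 5.
  m = 0010 → c = 00011001, weight = 3.
  m = 1010 → c = 01010000, weight = 2.
  m = 0110 → c = 11001011, weight = 5.
  m = 1110 → c = 10000010, weight = 2.
  m = 0001 → c = 01010110, weight = 4.
  m = 1001 → c = 00011111, weight = 5.
  m = 0101 → c = 10000100, weight = 2.
  m = 1101 → c = 11001101, weight = 5.
  m = 0011 → c = 01001111, weight = 5.
  m = 1011 → c = 00000110, weight = 2.
  m = 0111 → c = 10011101, weight = 5.
  m = 1111 → c = 11010100, weight = 4.
Tally weights:
  weight 0: 1 codewords.
  weight 2: 4 codewords.
  weight 3: 2 codewords.
  weight 4: 3 codewords.
  weight 5: 6 codewords.
Minimum distance d = smallest w > 0 with A_w > 0 = 2.
Sanity: Σ A_w = 16 = 2^4 = 16 ✓.


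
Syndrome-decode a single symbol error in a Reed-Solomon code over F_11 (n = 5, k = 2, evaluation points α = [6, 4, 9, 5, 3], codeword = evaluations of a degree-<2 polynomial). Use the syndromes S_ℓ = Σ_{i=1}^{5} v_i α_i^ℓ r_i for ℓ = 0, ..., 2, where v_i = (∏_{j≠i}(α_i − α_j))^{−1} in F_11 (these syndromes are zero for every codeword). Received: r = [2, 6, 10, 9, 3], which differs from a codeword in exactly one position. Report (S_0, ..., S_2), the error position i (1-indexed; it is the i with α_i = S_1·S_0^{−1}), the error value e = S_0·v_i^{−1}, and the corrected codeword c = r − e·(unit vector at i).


S = (3, 7, 9), error at position 1, error magnitude e = 1, c = [1, 6, 10, 9, 3].

Step 1: column multipliers v_i = (∏_{j≠i}(α_i − α_j))^{−1} mod 11.
  i = 1 (α = 6): (6−4)(6−9)(6−5)(6−3) = 2·(−3)·1·3 = −18 ≡ 4, so v_1 = 4^{−1} = 3 (mod 11).
  i = 2 (α = 4): (4−6)(4−9)(4−5)(4−3) = (−2)·(−5)·(−1)·1 = −10 ≡ 1, so v_2 = 1^{−1} = 1 (mod 11).
  i = 3 (α = 9): (9−6)(9−4)(9−5)(9−3) = 3·5·4·6 = 360 ≡ 8, so v_3 = 8^{−1} = 7 (mod 11).
  i = 4 (α = 5): (5−6)(5−4)(5−9)(5−3) = (−1)·1·(−4)·2 = 8 ≡ 8, so v_4 = 8^{−1} = 7 (mod 11).
  i = 5 (α = 3): (3−6)(3−4)(3−9)(3−5) = (−3)·(−1)·(−6)·(−2) = 36 ≡ 3, so v_5 = 3^{−1} = 4 (mod 11).
  v = [3, 1, 7, 7, 4].
Step 2: syndromes of r = [2, 6, 10, 9, 3] (all sums mod 11).
  S_0 = Σ v_i r_i = 3·2 + 1·6 + 7·10 + 7·9 + 4·3 = 157 ≡ 3.
  S_1 = Σ v_i α_i r_i = 3·6·2 + 1·4·6 + 7·9·10 + 7·5·9 + 4·3·3 = 1041 ≡ 7.
  α_i^2 mod 11 = [3, 5, 4, 3, 9].
  S_2 = Σ v_i α_i^2 r_i = 3·3·2 + 1·5·6 + 7·4·10 + 7·3·9 + 4·9·3 = 625 ≡ 9.
  S = (3, 7, 9) ≠ 0, so r is not a codeword (an error is present).
Step 3: locate the error. For a single error e at position i, S_ℓ = v_i·e·α_i^ℓ, so α_err = S_1/S_0.
  S_0^{−1} = 3^{−1} = 4 (mod 11), so α_err = 7·4 = 28 ≡ 6 = α_1. Error position i = 1.
  Consistency check: S_2/S_1 = 9·8 = 72 ≡ 6 = α_err ✓ (single-error assumption holds).
Step 4: error magnitude e = S_0/v_1 = S_0·∏_{j≠1}(α_1 − α_j) = 3·4 = 12 ≡ 1 (mod 11).
Step 5: correct position 1: c_1 = r_1 − e = 2 − 1 ≡ 1 (mod 11). Hence c = [1, 6, 10, 9, 3].
  Check: interpolating c through the α_i gives m(x) = 5 + 3·x (degree < 2) with m(α_i) = c_i for every i, so c is indeed a codeword.


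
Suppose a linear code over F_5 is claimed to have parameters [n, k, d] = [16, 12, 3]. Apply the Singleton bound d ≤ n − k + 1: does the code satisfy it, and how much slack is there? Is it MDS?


Singleton RHS = n − k + 1 = 5, slack = 2, bound satisfied, not MDS.

Singleton bound: d ≤ n − k + 1.
Here n = 16, k = 12, so n − k + 1 = 5.
Given d = 3, check d ≤ 5: YES.
Slack = (n − k + 1) − d = 2.
The code is NOT MDS (slack = 2 > 0).
Description: the claimed parameters are [16, 12, 3]_5; such a code would be non-MDS.


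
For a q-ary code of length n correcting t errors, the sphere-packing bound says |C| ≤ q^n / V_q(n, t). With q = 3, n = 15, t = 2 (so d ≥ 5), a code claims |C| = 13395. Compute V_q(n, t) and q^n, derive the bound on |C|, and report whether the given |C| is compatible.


V_q(n, t) = 451, q^n = 14348907, Hamming bound = 31815, |C| = 13395 ≤ bound (satisfied).

Step 1: Compute V_q(n, t) = Σ_{j=0}^2 C(n, j) (q−1)^j.
  j = 0: C(15,0)·(2)^0 = 1·1 = 1.
  j = 1: C(15,1)·(2)^1 = 15·2 = 30.
  j = 2: C(15,2)·(2)^2 = 105·4 = 420.
  V_q(n, t) = 1 + 30 + 420 = 451.
Step 2: q^n = 3^15 = 14348907.
Step 3: Hamming bound ⌊q^n / V_q(n,t)⌋ = ⌊14348907/451⌋ = 31815.
Step 4: Compare |C| = 13395 to 31815: satisfied.
The claimed |C| lies below the Hamming bound.


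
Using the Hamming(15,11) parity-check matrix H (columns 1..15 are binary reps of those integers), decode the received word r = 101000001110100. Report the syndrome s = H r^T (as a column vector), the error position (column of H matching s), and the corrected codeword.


s = (0, 1, 1, 1)^T, error position = 7, corrected codeword c = 101000101110100

Compute s = H r^T mod 2 one row at a time:
  s_1 = 0 + 1 + 1 + 1 + 0 + 1 + 0 + 0 = 4 ≡ 0 (mod 2).
  s_2 = 0 + 0 + 0 + 0 + 0 + 1 + 0 + 0 = 1 ≡ 1 (mod 2).
  s_3 = 0 + 1 + 0 + 0 + 1 + 1 + 0 + 0 = 3 ≡ 1 (mod 2).
  s_4 = 1 + 1 + 0 + 0 + 1 + 1 + 1 + 0 = 5 ≡ 1 (mod 2).
s = (0, 1, 1, 1)^T — this equals column 7 of H (binary 0111), so error is at position 7.
Correct: flip bit 7 of r = 101000001110100 to get c = 101000101110100.


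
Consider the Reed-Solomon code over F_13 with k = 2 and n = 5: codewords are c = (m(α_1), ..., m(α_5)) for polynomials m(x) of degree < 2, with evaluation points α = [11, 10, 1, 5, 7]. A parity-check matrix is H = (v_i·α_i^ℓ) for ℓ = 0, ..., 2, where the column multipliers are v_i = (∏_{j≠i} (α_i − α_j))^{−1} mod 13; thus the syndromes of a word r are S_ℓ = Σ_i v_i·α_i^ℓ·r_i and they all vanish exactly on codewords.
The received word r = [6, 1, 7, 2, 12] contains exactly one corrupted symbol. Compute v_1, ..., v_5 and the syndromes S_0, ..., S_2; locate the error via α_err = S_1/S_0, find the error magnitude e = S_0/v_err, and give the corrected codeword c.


S = (6, 6, 6), error at position 3, error magnitude e = 12, c = [6, 1, 8, 2, 12].

Step 1: column multipliers v_i = (∏_{j≠i}(α_i − α_j))^{−1} mod 13.
  i = 1 (α = 11): (11−10)(11−1)(11−5)(11−7) = 1·10·6·4 = 240 ≡ 6, so v_1 = 6^{−1} = 11 (mod 13).
  i = 2 (α = 10): (10−11)(10−1)(10−5)(10−7) = (−1)·9·5·3 = −135 ≡ 8, so v_2 = 8^{−1} = 5 (mod 13).
  i = 3 (α = 1): (1−11)(1−10)(1−5)(1−7) = (−10)·(−9)·(−4)·(−6) = 2160 ≡ 2, so v_3 = 2^{−1} = 7 (mod 13).
  i = 4 (α = 5): (5−11)(5−10)(5−1)(5−7) = (−6)·(−5)·4·(−2) = −240 ≡ 7, so v_4 = 7^{−1} = 2 (mod 13).
  i = 5 (α = 7): (7−11)(7−10)(7−1)(7−5) = (−4)·(−3)·6·2 = 144 ≡ 1, so v_5 = 1^{−1} = 1 (mod 13).
  v = [11, 5, 7, 2, 1].
Step 2: syndromes of r = [6, 1, 7, 2, 12] (all sums mod 13).
  S_0 = Σ v_i r_i = 11·6 + 5·1 + 7·7 + 2·2 + 1·12 = 136 ≡ 6.
  S_1 = Σ v_i α_i r_i = 11·11·6 + 5·10·1 + 7·1·7 + 2·5·2 + 1·7·12 = 929 ≡ 6.
  α_i^2 mod 13 = [4, 9, 1, 12, 10].
  S_2 = Σ v_i α_i^2 r_i = 11·4·6 + 5·9·1 + 7·1·7 + 2·12·2 + 1·10·12 = 526 ≡ 6.
  S = (6, 6, 6) ≠ 0, so r is not a codeword (an error is present).
Step 3: locate the error. For a single error e at position i, S_ℓ = v_i·e·α_i^ℓ, so α_err = S_1/S_0.
  S_0^{−1} = 6^{−1} = 11 (mod 13), so α_err = 6·11 = 66 ≡ 1 = α_3. Error position i = 3.
  Consistency check: S_2/S_1 = 6·11 = 66 ≡ 1 = α_err ✓ (single-error assumption holds).
Step 4: error magnitude e = S_0/v_3 = S_0·∏_{j≠3}(α_3 − α_j) = 6·2 = 12 ≡ 12 (mod 13).
Step 5: correct position 3: c_3 = r_3 − e = 7 − 12 ≡ 8 (mod 13). Hence c = [6, 1, 8, 2, 12].
  Check: interpolating c through the α_i gives m(x) = 3 + 5·x (degree < 2) with m(α_i) = c_i for every i, so c is indeed a codeword.


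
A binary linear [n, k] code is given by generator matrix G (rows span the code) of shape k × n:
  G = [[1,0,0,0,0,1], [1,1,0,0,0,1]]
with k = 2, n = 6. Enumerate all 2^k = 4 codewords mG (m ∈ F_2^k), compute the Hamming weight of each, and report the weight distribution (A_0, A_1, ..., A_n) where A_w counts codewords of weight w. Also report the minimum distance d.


Weight distribution: A_0 = 1, A_1 = 1, A_2 = 1, A_3 = 1. Minimum distance d = 1.

Enumerate all 2^2 = 4 messages m ∈ F_2^2.
For each, compute codeword c = mG in F_2^6, then tally its weight.
  m = 00 → c = 000000, weight = 0.
  m = 10 → c = 100001, weight = 2.
  m = 01 → c = 110001, weight = 3.
  m = 11 → c = 010000, weight = 1.
Tally weights:
  weight 0: 1 codewords.
  weight 1: 1 codewords.
  weight 2: 1 codewords.
  weight 3: 1 codewords.
Minimum distance d = smallest w > 0 with A_w > 0 = 1.
Sanity: Σ A_w = 4 = 2^2 = 4 ✓.


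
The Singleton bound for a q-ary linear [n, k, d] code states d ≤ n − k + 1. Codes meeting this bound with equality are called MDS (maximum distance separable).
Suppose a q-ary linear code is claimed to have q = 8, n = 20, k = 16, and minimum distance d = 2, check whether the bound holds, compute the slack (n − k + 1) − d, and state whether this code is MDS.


Singleton RHS = n − k + 1 = 5, slack = 3, bound satisfied, not MDS.

Singleton bound: d ≤ n − k + 1.
Here n = 20, k = 16, so n − k + 1 = 5.
Given d = 2, check d ≤ 5: YES.
Slack = (n − k + 1) − d = 3.
The code is NOT MDS (slack = 3 > 0).
Description: the claimed parameters are [20, 16, 2]_8; such a code would be non-MDS.
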